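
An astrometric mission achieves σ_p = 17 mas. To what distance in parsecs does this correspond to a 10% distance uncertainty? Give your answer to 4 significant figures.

σ_d/d = σ_p/p, so the condition is σ_p/p ≤ 0.10, i.e. p ≥ σ_p/0.10.
p_min = 17/0.10 = 170 mas = 0.17 arcsec.
d_max = 1/p_min = 1/0.17 = 5.8824 pc.

5.882 pc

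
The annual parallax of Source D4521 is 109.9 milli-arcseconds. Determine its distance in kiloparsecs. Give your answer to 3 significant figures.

p = 109.9 milli-arcseconds = 0.1099 arcsec.
d = 1/p = 1/0.1099 = 9.0992 pc.
= 0.0090992 kpc.

0.00910 kpc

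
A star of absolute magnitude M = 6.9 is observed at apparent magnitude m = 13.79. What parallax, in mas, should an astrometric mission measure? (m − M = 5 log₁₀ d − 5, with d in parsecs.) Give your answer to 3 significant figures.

4.19 mas

m − M = 13.79 − 6.9 = 6.89.
d = 10^((m−M)/5 + 1) = 10^2.378 = 238.78 pc.
p = 1/d = 1/238.78 = 0.004188 arcsec = 4.188 mas.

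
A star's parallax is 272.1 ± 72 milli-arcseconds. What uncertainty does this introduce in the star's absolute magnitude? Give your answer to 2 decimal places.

σ_M = 0.57 mag

M = m − 5 log₁₀ d + 5 = m + 5 log₁₀ p + 5, so ∂M/∂p = 5/(p ln 10).
σ_M = (5/ln 10) · (σ_p/p) = 2.1715 × 72/272.1 = 2.1715 × 0.26461 = 0.5746.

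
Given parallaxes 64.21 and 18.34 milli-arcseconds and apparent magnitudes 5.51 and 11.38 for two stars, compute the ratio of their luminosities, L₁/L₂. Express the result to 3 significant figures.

L₁/L₂ = 18.2

d₁ = 1/p₁ = 1/0.06421″ = 15.574 pc; d₂ = 1/p₂ = 1/0.01834″ = 54.526 pc.
M₁ = m₁ − 5 log₁₀ d₁ + 5 = 5.51 − 5.9620 + 5 = 4.5480.
M₂ = 11.38 − 8.6830 + 5 = 7.6970.
L₁/L₂ = 10^(0.4(M₂ − M₁)) = 10^(0.4 × 3.1490) = 10^1.25960 = 18.18.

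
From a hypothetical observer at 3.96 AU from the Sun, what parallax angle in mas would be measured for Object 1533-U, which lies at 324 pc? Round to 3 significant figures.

12.2 mas

p (arcsec) = B (AU) / d (pc).
p = 3.96 / 324 = 0.012222 arcsec = 12.222 mas.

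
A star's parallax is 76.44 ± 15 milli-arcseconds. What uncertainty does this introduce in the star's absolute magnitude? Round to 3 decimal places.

M = m − 5 log₁₀ d + 5 = m + 5 log₁₀ p + 5, so ∂M/∂p = 5/(p ln 10).
σ_M = (5/ln 10) · (σ_p/p) = 2.1715 × 15/76.44 = 2.1715 × 0.19623 = 0.42611.

σ_M = 0.426 mag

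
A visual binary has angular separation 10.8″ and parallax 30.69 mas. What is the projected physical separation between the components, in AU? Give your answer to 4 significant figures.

d = 1/p = 1/0.03069″ = 32.584 pc.
At distance d (pc), an angle of θ arcsec spans θ·d AU: s = 10.8 × 32.584 = 351.91 AU.

351.9 AU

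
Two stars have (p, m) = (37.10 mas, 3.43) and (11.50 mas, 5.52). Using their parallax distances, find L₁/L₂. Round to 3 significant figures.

d₁ = 1/p₁ = 1/0.03710″ = 26.954 pc; d₂ = 1/p₂ = 1/0.01150″ = 86.957 pc.
M₁ = m₁ − 5 log₁₀ d₁ + 5 = 3.43 − 7.1531 + 5 = 1.2769.
M₂ = 5.52 − 9.6965 + 5 = 0.8235.
L₁/L₂ = 10^(0.4(M₂ − M₁)) = 10^(0.4 × (-0.4534)) = 10^(-0.18136) = 0.65863.

L₁/L₂ = 0.659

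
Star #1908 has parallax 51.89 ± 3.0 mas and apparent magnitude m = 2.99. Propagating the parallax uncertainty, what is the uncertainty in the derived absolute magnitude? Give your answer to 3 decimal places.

M = m − 5 log₁₀ d + 5 = m + 5 log₁₀ p + 5, so ∂M/∂p = 5/(p ln 10).
σ_M = (5/ln 10) · (σ_p/p) = 2.1715 × 3.0/51.89 = 2.1715 × 0.057815 = 0.12555.

σ_M = 0.126 mag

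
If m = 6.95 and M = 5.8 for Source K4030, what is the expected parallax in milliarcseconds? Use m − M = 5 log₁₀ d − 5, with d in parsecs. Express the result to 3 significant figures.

58.9 mas

m − M = 6.95 − 5.8 = 1.15.
d = 10^((m−M)/5 + 1) = 10^1.230 = 16.982 pc.
p = 1/d = 1/16.982 = 0.058886 arcsec = 58.886 mas.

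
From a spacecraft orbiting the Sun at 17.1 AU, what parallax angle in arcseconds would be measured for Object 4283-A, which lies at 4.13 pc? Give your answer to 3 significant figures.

p (arcsec) = B (AU) / d (pc).
p = 17.1 / 4.13 = 4.1404 arcsec.

4.14 arcsec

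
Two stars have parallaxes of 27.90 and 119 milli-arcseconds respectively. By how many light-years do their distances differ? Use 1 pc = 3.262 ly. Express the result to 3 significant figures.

d_A = 1/0.02790″ = 35.842 pc; d_B = 1/0.1190″ = 8.4034 pc.
|d_B − d_A| = |8.4034 − 35.842| = 27.439 pc = 27.439 × 3.262 ly = 89.506 ly.

89.5 ly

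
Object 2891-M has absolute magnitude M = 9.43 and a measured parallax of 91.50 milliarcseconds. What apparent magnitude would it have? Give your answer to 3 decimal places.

d = 1/p = 1/0.09150″ = 10.929 pc.
m − M = 5 log₁₀ d − 5 = 5 log₁₀(10.929) − 5 = 5.1929 − 5 = 0.1929.
m = M + (m − M) = 9.43 + 0.1929 = 9.623.

m = 9.623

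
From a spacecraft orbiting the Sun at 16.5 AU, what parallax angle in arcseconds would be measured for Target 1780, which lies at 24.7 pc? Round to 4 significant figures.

p (arcsec) = B (AU) / d (pc).
p = 16.5 / 24.7 = 0.66802 arcsec.

0.6680 arcsec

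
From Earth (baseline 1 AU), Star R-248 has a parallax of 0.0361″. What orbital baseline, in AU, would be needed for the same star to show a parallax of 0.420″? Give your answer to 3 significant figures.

11.6 AU

Parallax scales linearly with baseline: p ∝ B, so B = p_target / p_Earth × 1 AU.
B = 0.420 / 0.0361 = 11.634 AU.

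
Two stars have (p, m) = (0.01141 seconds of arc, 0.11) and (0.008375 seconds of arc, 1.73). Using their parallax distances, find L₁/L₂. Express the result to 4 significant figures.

d₁ = 1/p₁ = 1/0.01141″ = 87.642 pc; d₂ = 1/p₂ = 1/0.008375″ = 119.4 pc.
M₁ = m₁ − 5 log₁₀ d₁ + 5 = 0.11 − 9.7136 + 5 = -4.6036.
M₂ = 1.73 − 10.3850 + 5 = -3.6550.
L₁/L₂ = 10^(0.4(M₂ − M₁)) = 10^(0.4 × 0.9486) = 10^0.37944 = 2.3957.

L₁/L₂ = 2.396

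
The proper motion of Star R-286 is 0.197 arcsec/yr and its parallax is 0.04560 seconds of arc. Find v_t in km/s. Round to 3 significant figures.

20.5 km/s

d = 1/p = 1/0.04560″ = 21.93 pc.
v_t = 4.74 × μ × d = 4.74 × 0.197 × 21.93 = 20.478 km/s.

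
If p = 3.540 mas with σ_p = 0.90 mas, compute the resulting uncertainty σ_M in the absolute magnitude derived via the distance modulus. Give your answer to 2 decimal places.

M = m − 5 log₁₀ d + 5 = m + 5 log₁₀ p + 5, so ∂M/∂p = 5/(p ln 10).
σ_M = (5/ln 10) · (σ_p/p) = 2.1715 × 0.90/3.540 = 2.1715 × 0.25424 = 0.55208.

σ_M = 0.55 mag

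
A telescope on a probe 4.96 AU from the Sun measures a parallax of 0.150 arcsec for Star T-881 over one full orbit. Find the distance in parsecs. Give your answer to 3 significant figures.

With baseline B (in AU) and parallax p (in arcsec), d = B/p parsecs.
d = 4.96 / 0.150 = 33.067 pc.

33.1 pc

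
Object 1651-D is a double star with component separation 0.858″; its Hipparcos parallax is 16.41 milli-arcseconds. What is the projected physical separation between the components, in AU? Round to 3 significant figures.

d = 1/p = 1/0.01641″ = 60.938 pc.
At distance d (pc), an angle of θ arcsec spans θ·d AU: s = 0.858 × 60.938 = 52.285 AU.

52.3 AU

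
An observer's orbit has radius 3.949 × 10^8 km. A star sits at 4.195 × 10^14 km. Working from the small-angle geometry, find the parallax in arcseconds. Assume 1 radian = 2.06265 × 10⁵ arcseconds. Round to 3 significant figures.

0.194 arcsec

θ ≈ B/d = (3.949 × 10^8) / (4.195 × 10^14) = 9.4136 × 10^-7 rad.
In arcseconds: 9.4136 × 10^-7 × 206265 = 0.19417″.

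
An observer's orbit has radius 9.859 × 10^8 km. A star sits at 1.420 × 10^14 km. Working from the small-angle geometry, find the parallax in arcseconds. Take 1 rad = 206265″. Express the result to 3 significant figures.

θ ≈ B/d = (9.859 × 10^8) / (1.420 × 10^14) = 6.9430 × 10^-6 rad.
In arcseconds: 6.9430 × 10^-6 × 206265 = 1.4321″.

1.43 arcsec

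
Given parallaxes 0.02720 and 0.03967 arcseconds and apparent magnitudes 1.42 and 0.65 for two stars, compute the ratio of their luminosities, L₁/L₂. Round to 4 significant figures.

d₁ = 1/p₁ = 1/0.02720″ = 36.765 pc; d₂ = 1/p₂ = 1/0.03967″ = 25.208 pc.
M₁ = m₁ − 5 log₁₀ d₁ + 5 = 1.42 − 7.8272 + 5 = -1.4072.
M₂ = 0.65 − 7.0077 + 5 = -1.3577.
L₁/L₂ = 10^(0.4(M₂ − M₁)) = 10^(0.4 × 0.0495) = 10^0.01980 = 1.0466.

L₁/L₂ = 1.047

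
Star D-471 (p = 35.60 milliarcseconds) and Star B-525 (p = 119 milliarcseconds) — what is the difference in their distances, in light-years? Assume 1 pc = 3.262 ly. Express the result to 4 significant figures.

d_A = 1/0.03560″ = 28.09 pc; d_B = 1/0.1190″ = 8.4034 pc.
|d_B − d_A| = |8.4034 − 28.09| = 19.687 pc = 19.687 × 3.262 ly = 64.219 ly.

64.22 ly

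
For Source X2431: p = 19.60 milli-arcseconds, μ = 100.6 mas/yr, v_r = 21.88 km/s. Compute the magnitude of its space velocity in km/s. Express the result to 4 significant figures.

32.72 km/s

d = 1/p = 1/0.01960″ = 51.02 pc.
μ = 100.6 mas/yr = 0.1006 ″/yr.
v_t = 4.740 μ d = 4.740 × 0.1006 × 51.02 = 24.329 km/s.
v = √(v_r² + v_t²) = √(21.88² + 24.329²) = √1070.63 = 32.72 km/s.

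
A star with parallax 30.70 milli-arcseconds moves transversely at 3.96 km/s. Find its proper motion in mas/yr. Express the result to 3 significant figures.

d = 1/p = 1/0.03070″ = 32.573 pc.
μ = v_t / (4.74 d) = 3.96 / (4.74 × 32.573) = 3.96 / 154.4 = 0.025648 ″/yr = 25.648 mas/yr.

25.6 mas/yr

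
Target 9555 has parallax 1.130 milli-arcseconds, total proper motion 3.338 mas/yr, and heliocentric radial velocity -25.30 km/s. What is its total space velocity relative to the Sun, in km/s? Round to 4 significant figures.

d = 1/p = 1/0.001130″ = 884.96 pc.
μ = 3.338 mas/yr = 0.003338 ″/yr.
v_t = 4.740 μ d = 4.740 × 0.003338 × 884.96 = 14.002 km/s.
v = √(v_r² + v_t²) = √((-25.30)² + 14.002²) = √836.146 = 28.916 km/s.

28.92 km/s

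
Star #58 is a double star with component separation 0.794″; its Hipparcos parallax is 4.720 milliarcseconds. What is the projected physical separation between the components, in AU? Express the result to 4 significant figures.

d = 1/p = 1/0.004720″ = 211.86 pc.
At distance d (pc), an angle of θ arcsec spans θ·d AU: s = 0.794 × 211.86 = 168.22 AU.

168.2 AU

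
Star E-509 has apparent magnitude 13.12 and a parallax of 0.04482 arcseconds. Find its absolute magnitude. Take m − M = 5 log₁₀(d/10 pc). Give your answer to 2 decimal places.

d = 1/p = 1/0.04482″ = 22.311 pc.
m − M = 5 log₁₀(22.311) − 5 = 6.7426 − 5 = 1.7426.
M = m − (m − M) = 13.12 − 1.7426 = 11.38.

M = 11.38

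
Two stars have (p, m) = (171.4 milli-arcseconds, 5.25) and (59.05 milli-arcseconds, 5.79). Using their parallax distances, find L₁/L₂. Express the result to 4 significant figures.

d₁ = 1/p₁ = 1/0.1714″ = 5.8343 pc; d₂ = 1/p₂ = 1/0.05905″ = 16.935 pc.
M₁ = m₁ − 5 log₁₀ d₁ + 5 = 5.25 − 3.8299 + 5 = 6.4201.
M₂ = 5.79 − 6.1439 + 5 = 4.6461.
L₁/L₂ = 10^(0.4(M₂ − M₁)) = 10^(0.4 × (-1.7740)) = 10^(-0.70960) = 0.19516.

L₁/L₂ = 0.1952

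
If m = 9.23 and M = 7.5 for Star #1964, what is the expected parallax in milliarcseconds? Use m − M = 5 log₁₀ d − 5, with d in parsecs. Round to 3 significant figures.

m − M = 9.23 − 7.5 = 1.73.
d = 10^((m−M)/5 + 1) = 10^1.346 = 22.182 pc.
p = 1/d = 1/22.182 = 0.045082 arcsec = 45.082 mas.

45.1 mas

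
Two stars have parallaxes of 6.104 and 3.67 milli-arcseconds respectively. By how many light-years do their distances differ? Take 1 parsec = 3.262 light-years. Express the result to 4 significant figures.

d_A = 1/0.006104″ = 163.83 pc; d_B = 1/0.003670″ = 272.48 pc.
|d_B − d_A| = |272.48 − 163.83| = 108.65 pc = 108.65 × 3.262 ly = 354.42 ly.

354.4 ly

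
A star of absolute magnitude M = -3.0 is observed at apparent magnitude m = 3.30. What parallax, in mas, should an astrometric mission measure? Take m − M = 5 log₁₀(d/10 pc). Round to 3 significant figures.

5.50 mas

m − M = 3.30 − (-3.0) = 6.30.
d = 10^((m−M)/5 + 1) = 10^2.260 = 181.97 pc.
p = 1/d = 1/181.97 = 0.0054954 arcsec = 5.4954 mas.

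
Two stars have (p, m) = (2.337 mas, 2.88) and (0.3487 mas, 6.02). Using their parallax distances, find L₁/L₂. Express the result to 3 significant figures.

L₁/L₂ = 0.401

d₁ = 1/p₁ = 1/0.002337″ = 427.9 pc; d₂ = 1/p₂ = 1/0.0003487″ = 2867.8 pc.
M₁ = m₁ − 5 log₁₀ d₁ + 5 = 2.88 − 13.1567 + 5 = -5.2767.
M₂ = 6.02 − 17.2877 + 5 = -6.2677.
L₁/L₂ = 10^(0.4(M₂ − M₁)) = 10^(0.4 × (-0.9910)) = 10^(-0.39640) = 0.40142.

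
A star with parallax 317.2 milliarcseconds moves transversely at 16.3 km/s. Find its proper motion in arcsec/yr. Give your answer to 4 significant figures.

d = 1/p = 1/0.3172″ = 3.1526 pc.
μ = v_t / (4.74 d) = 16.3 / (4.74 × 3.1526) = 16.3 / 14.943 = 1.0908 ″/yr.

1.091 arcsec/yr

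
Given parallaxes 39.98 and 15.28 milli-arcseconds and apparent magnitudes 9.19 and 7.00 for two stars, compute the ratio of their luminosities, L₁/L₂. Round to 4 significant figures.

L₁/L₂ = 0.01943

d₁ = 1/p₁ = 1/0.03998″ = 25.013 pc; d₂ = 1/p₂ = 1/0.01528″ = 65.445 pc.
M₁ = m₁ − 5 log₁₀ d₁ + 5 = 9.19 − 6.9908 + 5 = 7.1992.
M₂ = 7.00 − 9.0794 + 5 = 2.9206.
L₁/L₂ = 10^(0.4(M₂ − M₁)) = 10^(0.4 × (-4.2786)) = 10^(-1.71144) = 0.019434.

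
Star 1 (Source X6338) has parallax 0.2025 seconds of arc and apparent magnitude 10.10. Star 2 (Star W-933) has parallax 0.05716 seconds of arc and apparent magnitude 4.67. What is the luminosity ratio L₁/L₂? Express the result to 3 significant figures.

L₁/L₂ = 0.000536

d₁ = 1/p₁ = 1/0.2025″ = 4.9383 pc; d₂ = 1/p₂ = 1/0.05716″ = 17.495 pc.
M₁ = m₁ − 5 log₁₀ d₁ + 5 = 10.10 − 3.4679 + 5 = 11.6321.
M₂ = 4.67 − 6.2146 + 5 = 3.4554.
L₁/L₂ = 10^(0.4(M₂ − M₁)) = 10^(0.4 × (-8.1767)) = 10^(-3.27068) = 0.00053619.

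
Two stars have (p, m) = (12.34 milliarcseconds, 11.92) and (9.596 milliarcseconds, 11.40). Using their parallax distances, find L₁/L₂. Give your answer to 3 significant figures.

d₁ = 1/p₁ = 1/0.01234″ = 81.037 pc; d₂ = 1/p₂ = 1/0.009596″ = 104.21 pc.
M₁ = m₁ − 5 log₁₀ d₁ + 5 = 11.92 − 9.5434 + 5 = 7.3766.
M₂ = 11.40 − 10.0895 + 5 = 6.3105.
L₁/L₂ = 10^(0.4(M₂ − M₁)) = 10^(0.4 × (-1.0661)) = 10^(-0.42644) = 0.37459.

L₁/L₂ = 0.375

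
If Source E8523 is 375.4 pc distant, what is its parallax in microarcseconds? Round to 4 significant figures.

p = 1/d = 1/375.4 = 0.0026638 arcsec.
= 0.0026638 × 10⁶ = 2663.8 μas.

2664 μas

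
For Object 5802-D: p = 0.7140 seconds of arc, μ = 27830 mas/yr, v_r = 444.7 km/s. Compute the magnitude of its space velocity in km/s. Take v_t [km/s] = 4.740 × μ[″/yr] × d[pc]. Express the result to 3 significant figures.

d = 1/p = 1/0.7140″ = 1.4006 pc.
μ = 27830 mas/yr = 27.83 ″/yr.
v_t = 4.740 μ d = 4.740 × 27.83 × 1.4006 = 184.76 km/s.
v = √(v_r² + v_t²) = √(444.7² + 184.76²) = √231894 = 481.55 km/s.

482 km/s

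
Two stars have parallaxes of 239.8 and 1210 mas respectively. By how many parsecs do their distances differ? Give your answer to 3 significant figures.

d_A = 1/0.2398″ = 4.1701 pc; d_B = 1/1.210″ = 0.82645 pc.
|d_B − d_A| = |0.82645 − 4.1701| = 3.3437 pc.

3.34 pc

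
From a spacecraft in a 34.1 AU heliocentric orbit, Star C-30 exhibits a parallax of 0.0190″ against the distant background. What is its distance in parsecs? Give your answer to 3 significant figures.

1790 pc

With baseline B (in AU) and parallax p (in arcsec), d = B/p parsecs.
d = 34.1 / 0.0190 = 1794.7 pc.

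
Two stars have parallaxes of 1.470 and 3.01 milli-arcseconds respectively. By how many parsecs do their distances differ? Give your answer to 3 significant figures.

d_A = 1/0.001470″ = 680.27 pc; d_B = 1/0.003010″ = 332.23 pc.
|d_B − d_A| = |332.23 − 680.27| = 348.04 pc.

348 pc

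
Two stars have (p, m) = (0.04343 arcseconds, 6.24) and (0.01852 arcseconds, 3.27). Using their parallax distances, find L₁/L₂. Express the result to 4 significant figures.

d₁ = 1/p₁ = 1/0.04343″ = 23.026 pc; d₂ = 1/p₂ = 1/0.01852″ = 53.996 pc.
M₁ = m₁ − 5 log₁₀ d₁ + 5 = 6.24 − 6.8111 + 5 = 4.4289.
M₂ = 3.27 − 8.6618 + 5 = -0.3918.
L₁/L₂ = 10^(0.4(M₂ − M₁)) = 10^(0.4 × (-4.8207)) = 10^(-1.92828) = 0.011796.

L₁/L₂ = 0.01180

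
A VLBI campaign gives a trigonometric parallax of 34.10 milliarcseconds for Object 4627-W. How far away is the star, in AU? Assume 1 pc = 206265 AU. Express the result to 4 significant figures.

6.049 × 10^6 AU

p = 34.10 milliarcseconds = 0.03410 arcsec.
d = 1/p = 1/0.03410 = 29.326 pc.
In AU: 29.326 × 206265 = 6.0489 × 10^6 AU.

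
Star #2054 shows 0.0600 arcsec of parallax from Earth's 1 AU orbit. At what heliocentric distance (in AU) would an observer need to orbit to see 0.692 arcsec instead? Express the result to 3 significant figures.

Parallax scales linearly with baseline: p ∝ B, so B = p_target / p_Earth × 1 AU.
B = 0.692 / 0.0600 = 11.533 AU.

11.5 AU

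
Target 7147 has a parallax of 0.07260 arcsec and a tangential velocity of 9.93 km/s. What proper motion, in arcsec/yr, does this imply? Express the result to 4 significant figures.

d = 1/p = 1/0.07260″ = 13.774 pc.
μ = v_t / (4.74 d) = 9.93 / (4.74 × 13.774) = 9.93 / 65.289 = 0.15209 ″/yr.

0.1521 arcsec/yr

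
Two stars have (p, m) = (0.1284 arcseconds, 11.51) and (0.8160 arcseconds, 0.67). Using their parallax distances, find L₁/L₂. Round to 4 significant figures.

d₁ = 1/p₁ = 1/0.1284″ = 7.7882 pc; d₂ = 1/p₂ = 1/0.8160″ = 1.2255 pc.
M₁ = m₁ − 5 log₁₀ d₁ + 5 = 11.51 − 4.4572 + 5 = 12.0528.
M₂ = 0.67 − 0.4416 + 5 = 5.2284.
L₁/L₂ = 10^(0.4(M₂ − M₁)) = 10^(0.4 × (-6.8244)) = 10^(-2.72976) = 0.0018631.

L₁/L₂ = 0.001863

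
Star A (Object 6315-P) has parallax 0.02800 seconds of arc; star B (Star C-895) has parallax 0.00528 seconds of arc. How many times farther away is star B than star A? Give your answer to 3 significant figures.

5.30

Since d = 1/p, d_B/d_A = p_A/p_B.
= 0.02800 / 0.00528 = 5.303.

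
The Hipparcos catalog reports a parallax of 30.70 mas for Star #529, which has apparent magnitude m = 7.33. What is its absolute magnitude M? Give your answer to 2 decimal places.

d = 1/p = 1/0.03070″ = 32.573 pc.
m − M = 5 log₁₀(32.573) − 5 = 7.5643 − 5 = 2.5643.
M = m − (m − M) = 7.33 − 2.5643 = 4.77.

M = 4.77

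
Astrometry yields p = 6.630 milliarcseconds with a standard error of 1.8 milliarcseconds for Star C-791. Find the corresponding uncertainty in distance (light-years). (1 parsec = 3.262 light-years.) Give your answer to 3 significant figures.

134 ly

d = 1/p, so σ_d = σ_p / p².
σ_d = 0.00180 / (0.006630)² = 0.00180 / 0.000043957 = 40.949 pc = 40.949 × 3.262 ly = 133.58 ly.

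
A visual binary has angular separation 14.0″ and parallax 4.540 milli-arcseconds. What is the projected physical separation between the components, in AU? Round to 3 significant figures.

d = 1/p = 1/0.004540″ = 220.26 pc.
At distance d (pc), an angle of θ arcsec spans θ·d AU: s = 14.0 × 220.26 = 3083.6 AU.

3080 AU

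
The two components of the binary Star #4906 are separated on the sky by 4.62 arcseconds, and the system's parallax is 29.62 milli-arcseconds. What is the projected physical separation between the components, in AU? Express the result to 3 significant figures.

d = 1/p = 1/0.02962″ = 33.761 pc.
At distance d (pc), an angle of θ arcsec spans θ·d AU: s = 4.62 × 33.761 = 155.98 AU.

156 AU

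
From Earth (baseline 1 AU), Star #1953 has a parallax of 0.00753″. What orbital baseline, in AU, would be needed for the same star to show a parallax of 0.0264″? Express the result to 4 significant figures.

Parallax scales linearly with baseline: p ∝ B, so B = p_target / p_Earth × 1 AU.
B = 0.0264 / 0.00753 = 3.506 AU.

3.506 AU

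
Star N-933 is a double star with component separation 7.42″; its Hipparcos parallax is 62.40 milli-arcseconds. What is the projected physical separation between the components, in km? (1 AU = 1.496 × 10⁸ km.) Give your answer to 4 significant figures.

d = 1/p = 1/0.06240″ = 16.026 pc.
At distance d (pc), an angle of θ arcsec spans θ·d AU: s = 7.42 × 16.026 = 118.91 AU.
= 118.91 × 1.496 × 10⁸ km = 1.7789 × 10^10 km.

1.779 × 10^10 km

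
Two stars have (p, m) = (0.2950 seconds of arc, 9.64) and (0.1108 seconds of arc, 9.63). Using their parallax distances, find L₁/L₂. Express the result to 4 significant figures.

L₁/L₂ = 0.1398

d₁ = 1/p₁ = 1/0.2950″ = 3.3898 pc; d₂ = 1/p₂ = 1/0.1108″ = 9.0253 pc.
M₁ = m₁ − 5 log₁₀ d₁ + 5 = 9.64 − 2.6509 + 5 = 11.9891.
M₂ = 9.63 − 4.7773 + 5 = 9.8527.
L₁/L₂ = 10^(0.4(M₂ − M₁)) = 10^(0.4 × (-2.1364)) = 10^(-0.85456) = 0.13978.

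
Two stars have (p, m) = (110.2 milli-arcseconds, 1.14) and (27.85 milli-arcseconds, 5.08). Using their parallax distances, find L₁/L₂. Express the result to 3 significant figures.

d₁ = 1/p₁ = 1/0.1102″ = 9.0744 pc; d₂ = 1/p₂ = 1/0.02785″ = 35.907 pc.
M₁ = m₁ − 5 log₁₀ d₁ + 5 = 1.14 − 4.7891 + 5 = 1.3509.
M₂ = 5.08 − 7.7759 + 5 = 2.3041.
L₁/L₂ = 10^(0.4(M₂ − M₁)) = 10^(0.4 × 0.9532) = 10^0.38128 = 2.4059.

L₁/L₂ = 2.41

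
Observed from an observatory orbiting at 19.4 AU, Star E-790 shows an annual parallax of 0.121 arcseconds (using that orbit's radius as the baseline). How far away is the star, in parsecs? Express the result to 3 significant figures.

160 pc

With baseline B (in AU) and parallax p (in arcsec), d = B/p parsecs.
d = 19.4 / 0.121 = 160.33 pc.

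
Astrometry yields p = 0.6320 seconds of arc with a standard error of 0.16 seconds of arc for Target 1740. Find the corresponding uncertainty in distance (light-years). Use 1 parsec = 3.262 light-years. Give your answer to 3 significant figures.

d = 1/p, so σ_d = σ_p / p².
σ_d = 0.160 / (0.6320)² = 0.160 / 0.39942 = 0.40058 pc = 0.40058 × 3.262 ly = 1.3067 ly.

1.31 ly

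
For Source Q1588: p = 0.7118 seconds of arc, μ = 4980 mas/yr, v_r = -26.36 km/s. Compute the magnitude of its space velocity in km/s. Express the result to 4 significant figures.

42.36 km/s

d = 1/p = 1/0.7118″ = 1.4049 pc.
μ = 4980 mas/yr = 4.980 ″/yr.
v_t = 4.740 μ d = 4.740 × 4.980 × 1.4049 = 33.163 km/s.
v = √(v_r² + v_t²) = √((-26.36)² + 33.163²) = √1794.63 = 42.363 km/s.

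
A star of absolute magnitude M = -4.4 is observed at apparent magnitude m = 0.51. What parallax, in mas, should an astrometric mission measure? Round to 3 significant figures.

10.4 mas

m − M = 0.51 − (-4.4) = 4.91.
d = 10^((m−M)/5 + 1) = 10^1.982 = 95.94 pc.
p = 1/d = 1/95.94 = 0.010423 arcsec = 10.423 mas.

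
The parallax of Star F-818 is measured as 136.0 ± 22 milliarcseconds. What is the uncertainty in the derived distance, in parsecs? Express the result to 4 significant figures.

1.189 pc

d = 1/p, so σ_d = σ_p / p².
σ_d = 0.0220 / (0.1360)² = 0.0220 / 0.018496 = 1.1894 pc.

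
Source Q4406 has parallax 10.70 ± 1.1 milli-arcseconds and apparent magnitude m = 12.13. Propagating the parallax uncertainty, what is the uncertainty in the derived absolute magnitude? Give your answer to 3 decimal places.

σ_M = 0.223 mag

M = m − 5 log₁₀ d + 5 = m + 5 log₁₀ p + 5, so ∂M/∂p = 5/(p ln 10).
σ_M = (5/ln 10) · (σ_p/p) = 2.1715 × 1.1/10.70 = 2.1715 × 0.1028 = 0.22323.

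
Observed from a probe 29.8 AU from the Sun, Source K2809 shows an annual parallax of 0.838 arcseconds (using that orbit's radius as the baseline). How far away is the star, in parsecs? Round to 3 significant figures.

35.6 pc

With baseline B (in AU) and parallax p (in arcsec), d = B/p parsecs.
d = 29.8 / 0.838 = 35.561 pc.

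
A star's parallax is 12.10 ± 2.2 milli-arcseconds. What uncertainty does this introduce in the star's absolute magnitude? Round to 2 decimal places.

σ_M = 0.39 mag

M = m − 5 log₁₀ d + 5 = m + 5 log₁₀ p + 5, so ∂M/∂p = 5/(p ln 10).
σ_M = (5/ln 10) · (σ_p/p) = 2.1715 × 2.2/12.10 = 2.1715 × 0.18182 = 0.39482.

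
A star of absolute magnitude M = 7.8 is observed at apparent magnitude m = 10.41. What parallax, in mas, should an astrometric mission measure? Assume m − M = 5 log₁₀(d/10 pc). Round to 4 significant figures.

30.06 mas

m − M = 10.41 − 7.8 = 2.61.
d = 10^((m−M)/5 + 1) = 10^1.522 = 33.266 pc.
p = 1/d = 1/33.266 = 0.030061 arcsec = 30.061 mas.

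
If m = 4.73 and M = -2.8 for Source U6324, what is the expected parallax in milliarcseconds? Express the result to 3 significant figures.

3.12 mas

m − M = 4.73 − (-2.8) = 7.53.
d = 10^((m−M)/5 + 1) = 10^2.506 = 320.63 pc.
p = 1/d = 1/320.63 = 0.0031189 arcsec = 3.1189 mas.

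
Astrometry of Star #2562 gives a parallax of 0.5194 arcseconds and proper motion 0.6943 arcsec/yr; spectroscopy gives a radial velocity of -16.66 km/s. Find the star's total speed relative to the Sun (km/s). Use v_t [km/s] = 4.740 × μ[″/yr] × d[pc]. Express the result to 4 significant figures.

d = 1/p = 1/0.5194″ = 1.9253 pc.
v_t = 4.740 μ d = 4.740 × 0.6943 × 1.9253 = 6.3361 km/s.
v = √(v_r² + v_t²) = √((-16.66)² + 6.3361²) = √317.702 = 17.824 km/s.

17.82 km/s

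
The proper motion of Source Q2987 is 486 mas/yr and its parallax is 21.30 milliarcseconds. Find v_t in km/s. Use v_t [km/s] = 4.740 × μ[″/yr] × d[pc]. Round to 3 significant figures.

d = 1/p = 1/0.02130″ = 46.948 pc.
μ = 486 mas/yr = 0.486 ″/yr.
v_t = 4.74 × μ × d = 4.74 × 0.486 × 46.948 = 108.15 km/s.

108 km/s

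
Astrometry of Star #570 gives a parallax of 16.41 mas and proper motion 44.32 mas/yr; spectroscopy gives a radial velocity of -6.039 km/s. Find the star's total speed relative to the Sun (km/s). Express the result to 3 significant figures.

14.2 km/s

d = 1/p = 1/0.01641″ = 60.938 pc.
μ = 44.32 mas/yr = 0.04432 ″/yr.
v_t = 4.740 μ d = 4.740 × 0.04432 × 60.938 = 12.802 km/s.
v = √(v_r² + v_t²) = √((-6.039)² + 12.802²) = √200.361 = 14.155 km/s.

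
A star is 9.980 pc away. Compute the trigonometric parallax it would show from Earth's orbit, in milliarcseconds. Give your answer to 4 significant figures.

p = 1/d = 1/9.98 = 0.1002 arcsec.
= 0.1002 × 1000 = 100.2 mas.

100.2 mas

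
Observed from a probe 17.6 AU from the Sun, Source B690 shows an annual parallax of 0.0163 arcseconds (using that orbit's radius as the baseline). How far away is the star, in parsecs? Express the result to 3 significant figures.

1080 pc

With baseline B (in AU) and parallax p (in arcsec), d = B/p parsecs.
d = 17.6 / 0.0163 = 1079.8 pc.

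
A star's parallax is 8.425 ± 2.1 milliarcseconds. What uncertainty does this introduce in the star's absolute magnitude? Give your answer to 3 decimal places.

σ_M = 0.541 mag

M = m − 5 log₁₀ d + 5 = m + 5 log₁₀ p + 5, so ∂M/∂p = 5/(p ln 10).
σ_M = (5/ln 10) · (σ_p/p) = 2.1715 × 2.1/8.425 = 2.1715 × 0.24926 = 0.54127.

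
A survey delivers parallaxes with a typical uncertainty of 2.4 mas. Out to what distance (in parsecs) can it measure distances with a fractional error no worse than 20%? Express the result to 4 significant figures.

σ_d/d = σ_p/p, so the condition is σ_p/p ≤ 0.20, i.e. p ≥ σ_p/0.20.
p_min = 2.4/0.20 = 12 mas = 0.012 arcsec.
d_max = 1/p_min = 1/0.012 = 83.333 pc.

83.33 pc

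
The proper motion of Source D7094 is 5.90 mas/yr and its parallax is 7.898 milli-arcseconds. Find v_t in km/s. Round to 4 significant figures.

3.541 km/s

d = 1/p = 1/0.007898″ = 126.61 pc.
μ = 5.90 mas/yr = 0.00590 ″/yr.
v_t = 4.74 × μ × d = 4.74 × 0.00590 × 126.61 = 3.5408 km/s.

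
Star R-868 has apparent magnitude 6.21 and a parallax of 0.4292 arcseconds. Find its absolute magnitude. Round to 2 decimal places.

M = 9.37

d = 1/p = 1/0.4292″ = 2.3299 pc.
m − M = 5 log₁₀(2.3299) − 5 = 1.8367 − 5 = -3.1633.
M = m − (m − M) = 6.21 − (-3.1633) = 9.37.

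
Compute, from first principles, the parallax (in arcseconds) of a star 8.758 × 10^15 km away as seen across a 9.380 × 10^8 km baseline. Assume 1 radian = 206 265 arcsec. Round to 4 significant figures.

θ ≈ B/d = (9.380 × 10^8) / (8.758 × 10^15) = 1.0710 × 10^-7 rad.
In arcseconds: 1.0710 × 10^-7 × 206265 = 0.022091″.

0.02209 arcsec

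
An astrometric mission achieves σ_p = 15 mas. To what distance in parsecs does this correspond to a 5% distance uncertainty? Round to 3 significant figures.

σ_d/d = σ_p/p, so the condition is σ_p/p ≤ 0.05, i.e. p ≥ σ_p/0.05.
p_min = 15/0.05 = 300 mas = 0.3 arcsec.
d_max = 1/p_min = 1/0.3 = 3.3333 pc.

3.33 pc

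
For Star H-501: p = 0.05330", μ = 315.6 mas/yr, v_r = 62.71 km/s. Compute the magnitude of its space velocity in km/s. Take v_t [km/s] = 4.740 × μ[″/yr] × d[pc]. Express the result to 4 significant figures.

68.70 km/s

d = 1/p = 1/0.05330″ = 18.762 pc.
μ = 315.6 mas/yr = 0.3156 ″/yr.
v_t = 4.740 μ d = 4.740 × 0.3156 × 18.762 = 28.067 km/s.
v = √(v_r² + v_t²) = √(62.71² + 28.067²) = √4720.3 = 68.704 km/s.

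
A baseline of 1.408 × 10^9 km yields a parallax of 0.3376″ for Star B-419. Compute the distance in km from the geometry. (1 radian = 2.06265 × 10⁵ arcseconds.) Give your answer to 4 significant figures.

θ = 0.3376″ = 0.3376/206265 = 1.6367 × 10^-6 rad.
d = B/θ = (1.408 × 10^9) / (1.6367 × 10^-6) = 8.6027 × 10^14 km.

8.603 × 10^14 km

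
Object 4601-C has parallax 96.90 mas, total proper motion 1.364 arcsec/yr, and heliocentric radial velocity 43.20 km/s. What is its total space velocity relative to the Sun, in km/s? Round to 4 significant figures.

d = 1/p = 1/0.09690″ = 10.32 pc.
v_t = 4.740 μ d = 4.740 × 1.364 × 10.32 = 66.723 km/s.
v = √(v_r² + v_t²) = √(43.20² + 66.723²) = √6318.2 = 79.487 km/s.

79.49 km/s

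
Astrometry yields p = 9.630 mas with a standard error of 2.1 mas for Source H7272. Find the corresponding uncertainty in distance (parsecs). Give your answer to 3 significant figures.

d = 1/p, so σ_d = σ_p / p².
σ_d = 0.00210 / (0.009630)² = 0.00210 / 0.000092737 = 22.645 pc.

22.6 pc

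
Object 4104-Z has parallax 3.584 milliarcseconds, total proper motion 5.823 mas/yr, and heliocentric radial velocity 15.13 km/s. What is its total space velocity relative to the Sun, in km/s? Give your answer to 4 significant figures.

16.98 km/s

d = 1/p = 1/0.003584″ = 279.02 pc.
μ = 5.823 mas/yr = 0.005823 ″/yr.
v_t = 4.740 μ d = 4.740 × 0.005823 × 279.02 = 7.7012 km/s.
v = √(v_r² + v_t²) = √(15.13² + 7.7012²) = √288.225 = 16.977 km/s.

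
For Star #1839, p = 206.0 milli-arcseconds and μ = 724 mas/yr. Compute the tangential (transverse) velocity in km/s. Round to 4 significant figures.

d = 1/p = 1/0.2060″ = 4.8544 pc.
μ = 724 mas/yr = 0.724 ″/yr.
v_t = 4.74 × μ × d = 4.74 × 0.724 × 4.8544 = 16.659 km/s.

16.66 km/s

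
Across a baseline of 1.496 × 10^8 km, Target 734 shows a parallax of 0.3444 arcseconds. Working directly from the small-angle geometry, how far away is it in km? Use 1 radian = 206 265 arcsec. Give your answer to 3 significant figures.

8.96 × 10^13 km

θ = 0.3444″ = 0.3444/206265 = 1.6697 × 10^-6 rad.
d = B/θ = (1.496 × 10^8) / (1.6697 × 10^-6) = 8.9597 × 10^13 km.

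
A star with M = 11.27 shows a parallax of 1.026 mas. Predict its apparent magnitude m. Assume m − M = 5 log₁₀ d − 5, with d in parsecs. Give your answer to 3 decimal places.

m = 21.214

d = 1/p = 1/0.001026″ = 974.66 pc.
m − M = 5 log₁₀ d − 5 = 5 log₁₀(974.66) − 5 = 14.9443 − 5 = 9.9443.
m = M + (m − M) = 11.27 + 9.9443 = 21.214.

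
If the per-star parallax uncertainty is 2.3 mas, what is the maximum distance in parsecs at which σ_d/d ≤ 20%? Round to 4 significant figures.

86.96 pc

σ_d/d = σ_p/p, so the condition is σ_p/p ≤ 0.20, i.e. p ≥ σ_p/0.20.
p_min = 2.3/0.20 = 11.5 mas = 0.0115 arcsec.
d_max = 1/p_min = 1/0.0115 = 86.957 pc.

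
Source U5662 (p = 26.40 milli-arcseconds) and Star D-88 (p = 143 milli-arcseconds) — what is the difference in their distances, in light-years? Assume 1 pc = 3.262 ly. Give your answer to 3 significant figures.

d_A = 1/0.02640″ = 37.879 pc; d_B = 1/0.1430″ = 6.993 pc.
|d_B − d_A| = |6.993 − 37.879| = 30.886 pc = 30.886 × 3.262 ly = 100.75 ly.

101 ly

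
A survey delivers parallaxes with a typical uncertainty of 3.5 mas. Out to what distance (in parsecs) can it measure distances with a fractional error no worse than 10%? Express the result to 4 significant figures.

28.57 pc

σ_d/d = σ_p/p, so the condition is σ_p/p ≤ 0.10, i.e. p ≥ σ_p/0.10.
p_min = 3.5/0.10 = 35 mas = 0.035 arcsec.
d_max = 1/p_min = 1/0.035 = 28.571 pc.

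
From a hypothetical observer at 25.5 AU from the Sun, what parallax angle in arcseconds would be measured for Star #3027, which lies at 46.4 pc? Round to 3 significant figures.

p (arcsec) = B (AU) / d (pc).
p = 25.5 / 46.4 = 0.54957 arcsec.

0.550 arcsec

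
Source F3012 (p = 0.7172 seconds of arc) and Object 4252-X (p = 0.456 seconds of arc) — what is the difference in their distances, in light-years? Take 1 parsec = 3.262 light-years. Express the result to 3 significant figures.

d_A = 1/0.7172″ = 1.3943 pc; d_B = 1/0.4560″ = 2.193 pc.
|d_B − d_A| = |2.193 − 1.3943| = 0.7987 pc = 0.7987 × 3.262 ly = 2.6054 ly.

2.61 ly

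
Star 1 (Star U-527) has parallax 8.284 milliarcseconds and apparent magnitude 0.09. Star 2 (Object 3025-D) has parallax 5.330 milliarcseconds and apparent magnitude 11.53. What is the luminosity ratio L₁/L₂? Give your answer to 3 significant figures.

L₁/L₂ = 15600

d₁ = 1/p₁ = 1/0.008284″ = 120.71 pc; d₂ = 1/p₂ = 1/0.005330″ = 187.62 pc.
M₁ = m₁ − 5 log₁₀ d₁ + 5 = 0.09 − 10.4087 + 5 = -5.3187.
M₂ = 11.53 − 11.3664 + 5 = 5.1636.
L₁/L₂ = 10^(0.4(M₂ − M₁)) = 10^(0.4 × 10.4823) = 10^4.19292 = 15593.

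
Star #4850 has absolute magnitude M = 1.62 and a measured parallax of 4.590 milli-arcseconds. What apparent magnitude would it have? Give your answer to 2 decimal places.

m = 8.31

d = 1/p = 1/0.004590″ = 217.86 pc.
m − M = 5 log₁₀ d − 5 = 5 log₁₀(217.86) − 5 = 11.6909 − 5 = 6.6909.
m = M + (m − M) = 1.62 + 6.6909 = 8.31.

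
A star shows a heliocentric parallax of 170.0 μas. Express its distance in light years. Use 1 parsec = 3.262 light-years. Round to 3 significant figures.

p = 170.0 μas = 0.0001700 arcsec.
d = 1/p = 1/0.0001700 = 5882.4 pc.
In light-years: 5882.4 × 3.262 = 19188 ly.

19200 light years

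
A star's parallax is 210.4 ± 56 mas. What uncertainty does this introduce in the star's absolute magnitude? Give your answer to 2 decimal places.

M = m − 5 log₁₀ d + 5 = m + 5 log₁₀ p + 5, so ∂M/∂p = 5/(p ln 10).
σ_M = (5/ln 10) · (σ_p/p) = 2.1715 × 56/210.4 = 2.1715 × 0.26616 = 0.57797.

σ_M = 0.58 mag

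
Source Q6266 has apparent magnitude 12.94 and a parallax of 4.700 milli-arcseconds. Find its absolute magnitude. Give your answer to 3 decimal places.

M = 6.300

d = 1/p = 1/0.004700″ = 212.77 pc.
m − M = 5 log₁₀(212.77) − 5 = 11.6396 − 5 = 6.6396.
M = m − (m − M) = 12.94 − 6.6396 = 6.300.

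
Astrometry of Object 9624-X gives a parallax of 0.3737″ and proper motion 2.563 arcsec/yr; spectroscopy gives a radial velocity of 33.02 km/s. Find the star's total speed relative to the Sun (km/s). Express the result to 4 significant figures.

d = 1/p = 1/0.3737″ = 2.6759 pc.
v_t = 4.740 μ d = 4.740 × 2.563 × 2.6759 = 32.508 km/s.
v = √(v_r² + v_t²) = √(33.02² + 32.508²) = √2147.09 = 46.337 km/s.

46.34 km/s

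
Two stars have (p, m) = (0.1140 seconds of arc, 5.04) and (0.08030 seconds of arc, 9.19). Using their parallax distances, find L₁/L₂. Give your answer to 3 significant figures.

L₁/L₂ = 22.7

d₁ = 1/p₁ = 1/0.1140″ = 8.7719 pc; d₂ = 1/p₂ = 1/0.08030″ = 12.453 pc.
M₁ = m₁ − 5 log₁₀ d₁ + 5 = 5.04 − 4.7155 + 5 = 5.3245.
M₂ = 9.19 − 5.4764 + 5 = 8.7136.
L₁/L₂ = 10^(0.4(M₂ − M₁)) = 10^(0.4 × 3.3891) = 10^1.35564 = 22.68.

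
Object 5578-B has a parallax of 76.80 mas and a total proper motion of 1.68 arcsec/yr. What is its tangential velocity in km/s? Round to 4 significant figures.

d = 1/p = 1/0.07680″ = 13.021 pc.
v_t = 4.74 × μ × d = 4.74 × 1.68 × 13.021 = 103.69 km/s.

103.7 km/s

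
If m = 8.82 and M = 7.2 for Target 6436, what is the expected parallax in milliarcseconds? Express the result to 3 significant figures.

47.4 mas

m − M = 8.82 − 7.2 = 1.62.
d = 10^((m−M)/5 + 1) = 10^1.324 = 21.086 pc.
p = 1/d = 1/21.086 = 0.047425 arcsec = 47.425 mas.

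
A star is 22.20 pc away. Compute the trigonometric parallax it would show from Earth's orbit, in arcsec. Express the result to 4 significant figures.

0.04505 arcsec

p = 1/d = 1/22.2 = 0.045045 arcsec.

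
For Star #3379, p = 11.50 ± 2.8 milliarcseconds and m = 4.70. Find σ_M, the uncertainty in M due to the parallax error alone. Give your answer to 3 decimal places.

M = m − 5 log₁₀ d + 5 = m + 5 log₁₀ p + 5, so ∂M/∂p = 5/(p ln 10).
σ_M = (5/ln 10) · (σ_p/p) = 2.1715 × 2.8/11.50 = 2.1715 × 0.24348 = 0.52872.

σ_M = 0.529 mag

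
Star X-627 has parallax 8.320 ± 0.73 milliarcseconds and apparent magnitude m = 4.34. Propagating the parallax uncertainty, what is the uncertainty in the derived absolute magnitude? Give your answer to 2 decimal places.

σ_M = 0.19 mag

M = m − 5 log₁₀ d + 5 = m + 5 log₁₀ p + 5, so ∂M/∂p = 5/(p ln 10).
σ_M = (5/ln 10) · (σ_p/p) = 2.1715 × 0.73/8.320 = 2.1715 × 0.08774 = 0.19053.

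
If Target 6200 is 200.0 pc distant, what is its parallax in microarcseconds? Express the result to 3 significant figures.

p = 1/d = 1/200 = 0.005 arcsec.
= 0.005 × 10⁶ = 5000 μas.

5000 μas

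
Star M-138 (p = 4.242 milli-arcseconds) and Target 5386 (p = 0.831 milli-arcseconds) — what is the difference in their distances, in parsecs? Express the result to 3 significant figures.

d_A = 1/0.004242″ = 235.74 pc; d_B = 1/0.0008310″ = 1203.4 pc.
|d_B − d_A| = |1203.4 − 235.74| = 967.66 pc.

968 pc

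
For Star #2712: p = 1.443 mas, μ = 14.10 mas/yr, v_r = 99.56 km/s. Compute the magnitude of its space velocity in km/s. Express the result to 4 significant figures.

109.8 km/s

d = 1/p = 1/0.001443″ = 693 pc.
μ = 14.10 mas/yr = 0.01410 ″/yr.
v_t = 4.740 μ d = 4.740 × 0.01410 × 693 = 46.316 km/s.
v = √(v_r² + v_t²) = √(99.56² + 46.316²) = √12057.4 = 109.81 km/s.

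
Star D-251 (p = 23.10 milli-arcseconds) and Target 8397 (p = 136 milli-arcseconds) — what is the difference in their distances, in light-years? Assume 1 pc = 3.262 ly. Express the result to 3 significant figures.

d_A = 1/0.02310″ = 43.29 pc; d_B = 1/0.1360″ = 7.3529 pc.
|d_B − d_A| = |7.3529 − 43.29| = 35.937 pc = 35.937 × 3.262 ly = 117.23 ly.

117 ly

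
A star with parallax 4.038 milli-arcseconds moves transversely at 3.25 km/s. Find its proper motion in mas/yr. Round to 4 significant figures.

d = 1/p = 1/0.004038″ = 247.65 pc.
μ = v_t / (4.74 d) = 3.25 / (4.74 × 247.65) = 3.25 / 1173.9 = 0.0027685 ″/yr = 2.7685 mas/yr.

2.769 mas/yr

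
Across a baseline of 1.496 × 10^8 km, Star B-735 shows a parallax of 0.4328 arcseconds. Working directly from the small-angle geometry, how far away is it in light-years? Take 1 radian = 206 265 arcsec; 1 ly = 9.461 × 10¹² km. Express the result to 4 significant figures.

7.536 ly

θ = 0.4328″ = 0.4328/206265 = 2.0983 × 10^-6 rad.
d = B/θ = (1.496 × 10^8) / (2.0983 × 10^-6) = 7.1296 × 10^13 km = (7.1296 × 10^13) / (9.461 × 10^12) ly = 7.5358 ly.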